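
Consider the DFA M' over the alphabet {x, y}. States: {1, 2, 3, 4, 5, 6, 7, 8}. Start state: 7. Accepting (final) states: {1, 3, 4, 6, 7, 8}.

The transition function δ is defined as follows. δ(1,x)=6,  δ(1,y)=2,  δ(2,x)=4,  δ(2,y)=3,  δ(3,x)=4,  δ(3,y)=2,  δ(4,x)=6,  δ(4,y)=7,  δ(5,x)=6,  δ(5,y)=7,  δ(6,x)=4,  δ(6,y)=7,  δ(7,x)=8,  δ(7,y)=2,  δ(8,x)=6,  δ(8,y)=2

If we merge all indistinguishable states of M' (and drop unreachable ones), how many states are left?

States {1,5} cannot be reached from the start state, so discard them.
Initial partition by acceptance: {3,4,6,7,8} | {2}.
Refine {3,4,6,7,8} on symbol y: members go to different blocks, giving {3,7,8} and {4,6}.
On input x, block {3,7,8} splits into {3,8} and {7}.
No further refinement is possible. Final partition (4 blocks): {3,8} | {2} | {4,6} | {7}.

4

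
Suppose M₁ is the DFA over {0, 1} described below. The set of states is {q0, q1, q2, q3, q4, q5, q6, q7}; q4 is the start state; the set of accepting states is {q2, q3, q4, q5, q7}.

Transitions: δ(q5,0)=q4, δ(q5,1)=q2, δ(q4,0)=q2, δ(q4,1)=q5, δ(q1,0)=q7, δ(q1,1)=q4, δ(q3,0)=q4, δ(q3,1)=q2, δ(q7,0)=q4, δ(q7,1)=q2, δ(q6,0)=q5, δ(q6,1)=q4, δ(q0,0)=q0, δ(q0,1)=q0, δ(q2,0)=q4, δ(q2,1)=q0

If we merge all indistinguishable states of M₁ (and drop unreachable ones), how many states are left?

Reachable states from the start: {q0,q2,q4,q5}. Unreachable: {q1,q3,q6,q7} — drop them.
Initial partition by acceptance: {q2,q4,q5} | {q0}.
On input 1, block {q2,q4,q5} splits into {q4,q5} and {q2}.
Refine {q4,q5} on symbol 0: members go to different blocks, giving {q4} and {q5}.
No further refinement is possible. Final partition (4 blocks): {q4} | {q0} | {q2} | {q5}.

4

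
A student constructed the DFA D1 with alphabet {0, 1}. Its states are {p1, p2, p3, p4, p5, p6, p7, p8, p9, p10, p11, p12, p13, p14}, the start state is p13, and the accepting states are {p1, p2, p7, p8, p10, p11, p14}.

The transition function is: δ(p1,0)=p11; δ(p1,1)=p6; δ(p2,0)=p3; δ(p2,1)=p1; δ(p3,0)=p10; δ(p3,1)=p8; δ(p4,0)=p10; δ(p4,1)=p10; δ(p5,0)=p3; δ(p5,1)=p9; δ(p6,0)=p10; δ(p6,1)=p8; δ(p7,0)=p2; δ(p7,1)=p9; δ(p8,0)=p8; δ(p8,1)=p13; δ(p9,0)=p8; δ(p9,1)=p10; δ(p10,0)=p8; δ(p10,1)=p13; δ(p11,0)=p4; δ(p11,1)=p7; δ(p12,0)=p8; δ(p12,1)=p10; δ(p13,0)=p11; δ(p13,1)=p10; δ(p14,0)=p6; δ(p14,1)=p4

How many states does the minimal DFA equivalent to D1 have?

States {p5,p12,p14} cannot be reached from the start state, so discard them.
Initial partition by acceptance: {p1,p2,p7,p8,p10,p11} | {p3,p4,p6,p9,p13}.
Refine {p1,p2,p7,p8,p10,p11} on symbol 0: members go to different blocks, giving {p1,p7,p8,p10} and {p2,p11}.
Split {p1,p7,p8,p10} by δ(·,0) → {p1,p7} and {p8,p10}.
Refine {p3,p4,p6,p9,p13} on symbol 0: members go to different blocks, giving {p3,p4,p6,p9} and {p13}.
The partition is now stable with 5 blocks: {p1,p7} | {p3,p4,p6,p9} | {p2,p11} | {p8,p10} | {p13}.

5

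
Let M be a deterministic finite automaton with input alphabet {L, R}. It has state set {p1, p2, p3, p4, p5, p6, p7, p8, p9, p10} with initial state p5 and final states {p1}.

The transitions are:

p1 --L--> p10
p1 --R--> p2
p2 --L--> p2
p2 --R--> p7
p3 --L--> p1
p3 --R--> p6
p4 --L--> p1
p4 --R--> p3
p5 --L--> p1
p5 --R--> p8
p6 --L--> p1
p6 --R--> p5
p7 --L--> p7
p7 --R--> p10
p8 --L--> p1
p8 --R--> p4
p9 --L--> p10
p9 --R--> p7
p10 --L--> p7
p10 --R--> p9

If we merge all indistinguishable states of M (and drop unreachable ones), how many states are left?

3

Every state is reachable, so we keep all 10.
Initial partition by acceptance: {p1} | {p2,p3,p4,p5,p6,p7,p8,p9,p10}.
Split {p2,p3,p4,p5,p6,p7,p8,p9,p10} by δ(·,L) → {p3,p4,p5,p6,p8} and {p2,p7,p9,p10}.
Stable partition: {p1} | {p3,p4,p5,p6,p8} | {p2,p7,p9,p10} — 3 equivalence classes.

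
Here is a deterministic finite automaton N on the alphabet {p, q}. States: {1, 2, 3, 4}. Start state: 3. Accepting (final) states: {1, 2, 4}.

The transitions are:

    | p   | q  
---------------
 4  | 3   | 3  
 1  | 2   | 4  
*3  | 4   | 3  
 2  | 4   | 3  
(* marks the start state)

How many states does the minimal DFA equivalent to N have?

2

First remove the unreachable states {1,2}; 2 states remain.
P0 = {4} | {3}.
No further refinement is possible. Final partition (2 blocks): {4} | {3}.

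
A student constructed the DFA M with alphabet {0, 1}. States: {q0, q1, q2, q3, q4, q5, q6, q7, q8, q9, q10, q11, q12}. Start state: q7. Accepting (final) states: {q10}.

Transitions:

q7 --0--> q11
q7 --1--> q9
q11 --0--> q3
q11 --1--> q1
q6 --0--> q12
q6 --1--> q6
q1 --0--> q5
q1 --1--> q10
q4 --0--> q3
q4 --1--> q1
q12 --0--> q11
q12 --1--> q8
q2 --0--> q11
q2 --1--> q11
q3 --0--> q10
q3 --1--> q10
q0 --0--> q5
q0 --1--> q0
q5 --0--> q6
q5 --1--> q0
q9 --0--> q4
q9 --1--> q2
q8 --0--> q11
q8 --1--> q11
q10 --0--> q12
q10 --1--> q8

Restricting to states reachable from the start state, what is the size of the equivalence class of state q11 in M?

2

Every state is reachable, so we keep all 13.
Initial partition by acceptance: {q10} | {q0,q1,q2,q3,q4,q5,q6,q7,q8,q9,q11,q12}.
Split {q0,q1,q2,q3,q4,q5,q6,q7,q8,q9,q11,q12} by δ(·,0) → {q0,q1,q2,q4,q5,q6,q7,q8,q9,q11,q12} and {q3}.
Refine {q0,q1,q2,q4,q5,q6,q7,q8,q9,q11,q12} on symbol 0: members go to different blocks, giving {q0,q1,q2,q5,q6,q7,q8,q9,q12} and {q4,q11}.
Refine {q0,q1,q2,q5,q6,q7,q8,q9,q12} on symbol 0: members go to different blocks, giving {q2,q7,q8,q9,q12} and {q0,q1,q5,q6}.
Split {q2,q7,q8,q9,q12} by δ(·,1) → {q7,q9,q12} and {q2,q8}.
On input 1, block {q7,q9,q12} splits into {q9,q12} and {q7}.
Refine {q0,q1,q5,q6} on symbol 0: members go to different blocks, giving {q0,q1,q5} and {q6}.
Split {q0,q1,q5} by δ(·,0) → {q0,q1} and {q5}.
Split {q0,q1} by δ(·,1) → {q0} and {q1}.
Stable partition: {q10} | {q9,q12} | {q3} | {q4,q11} | {q0} | {q2,q8} | {q7} | {q6} | {q5} | {q1} — 10 equivalence classes.
State q11 belongs to the block {q4,q11}, which has 2 states.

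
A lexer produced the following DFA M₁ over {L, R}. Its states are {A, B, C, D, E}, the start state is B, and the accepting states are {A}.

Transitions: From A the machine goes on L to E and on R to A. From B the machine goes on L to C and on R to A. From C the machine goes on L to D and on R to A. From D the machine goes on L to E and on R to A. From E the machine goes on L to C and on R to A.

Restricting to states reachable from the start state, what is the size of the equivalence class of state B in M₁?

4

Every state is reachable, so we keep all 5.
Start with accepting vs non-accepting: {A} | {B,C,D,E}.
Stable partition: {A} | {B,C,D,E} — 2 equivalence classes.
The equivalence class containing B is {B,C,D,E}, of size 4.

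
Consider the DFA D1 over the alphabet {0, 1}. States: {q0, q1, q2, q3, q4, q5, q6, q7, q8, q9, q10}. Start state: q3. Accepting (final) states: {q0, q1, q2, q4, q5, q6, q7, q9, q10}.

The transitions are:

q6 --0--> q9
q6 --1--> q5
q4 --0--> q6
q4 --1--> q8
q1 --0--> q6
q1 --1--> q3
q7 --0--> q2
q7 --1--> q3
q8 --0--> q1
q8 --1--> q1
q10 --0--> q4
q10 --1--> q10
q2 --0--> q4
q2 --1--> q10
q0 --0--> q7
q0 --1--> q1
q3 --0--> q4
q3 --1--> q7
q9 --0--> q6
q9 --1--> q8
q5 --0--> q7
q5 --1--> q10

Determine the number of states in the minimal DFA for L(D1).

3

States {q0} cannot be reached from the start state, so discard them.
P0 = {q1,q2,q4,q5,q6,q7,q9,q10} | {q3,q8}.
Refine {q1,q2,q4,q5,q6,q7,q9,q10} on symbol 1: members go to different blocks, giving {q1,q4,q7,q9} and {q2,q5,q6,q10}.
Stable partition: {q1,q4,q7,q9} | {q3,q8} | {q2,q5,q6,q10} — 3 equivalence classes.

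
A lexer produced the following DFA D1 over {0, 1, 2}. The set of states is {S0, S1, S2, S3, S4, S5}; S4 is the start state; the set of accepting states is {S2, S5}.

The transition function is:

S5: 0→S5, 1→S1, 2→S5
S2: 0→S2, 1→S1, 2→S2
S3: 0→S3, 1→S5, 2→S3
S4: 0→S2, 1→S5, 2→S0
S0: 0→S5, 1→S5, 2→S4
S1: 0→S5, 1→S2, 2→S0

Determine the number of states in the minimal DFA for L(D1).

2

States {S3} cannot be reached from the start state, so discard them.
Start with accepting vs non-accepting: {S2,S5} | {S0,S1,S4}.
Stable partition: {S2,S5} | {S0,S1,S4} — 2 equivalence classes.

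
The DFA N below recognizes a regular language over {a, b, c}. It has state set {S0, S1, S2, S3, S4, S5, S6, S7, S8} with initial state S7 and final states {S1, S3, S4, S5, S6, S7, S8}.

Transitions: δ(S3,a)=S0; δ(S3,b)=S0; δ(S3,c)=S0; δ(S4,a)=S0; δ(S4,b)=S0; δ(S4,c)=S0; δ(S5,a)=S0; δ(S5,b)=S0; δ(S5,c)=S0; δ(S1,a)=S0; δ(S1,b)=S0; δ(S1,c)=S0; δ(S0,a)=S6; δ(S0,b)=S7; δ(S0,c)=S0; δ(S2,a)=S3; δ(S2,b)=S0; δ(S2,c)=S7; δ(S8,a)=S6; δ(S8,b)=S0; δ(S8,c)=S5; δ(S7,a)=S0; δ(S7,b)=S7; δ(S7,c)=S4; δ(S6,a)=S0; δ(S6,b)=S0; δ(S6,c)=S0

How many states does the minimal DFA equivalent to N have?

3

Reachable states from the start: {S0,S4,S6,S7}. Unreachable: {S1,S2,S3,S5,S8} — drop them.
Initial partition by acceptance: {S4,S6,S7} | {S0}.
On input b, block {S4,S6,S7} splits into {S4,S6} and {S7}.
The partition is now stable with 3 blocks: {S4,S6} | {S0} | {S7}.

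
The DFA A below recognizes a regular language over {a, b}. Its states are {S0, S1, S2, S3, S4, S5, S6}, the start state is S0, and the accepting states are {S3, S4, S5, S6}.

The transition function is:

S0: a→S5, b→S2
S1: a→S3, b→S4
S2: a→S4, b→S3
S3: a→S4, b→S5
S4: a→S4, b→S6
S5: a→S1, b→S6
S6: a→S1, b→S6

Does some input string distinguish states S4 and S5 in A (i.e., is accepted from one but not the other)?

Yes

P0 = {S3,S4,S5,S6} | {S0,S1,S2}.
Split {S3,S4,S5,S6} by δ(·,a) → {S3,S4} and {S5,S6}.
Split {S0,S1,S2} by δ(·,a) → {S1,S2} and {S0}.
The partition is now stable with 4 blocks: {S3,S4} | {S1,S2} | {S5,S6} | {S0}.
S4 and S5 end up in different blocks, so they are distinguishable. For instance, the string 'a' is accepted from only S4.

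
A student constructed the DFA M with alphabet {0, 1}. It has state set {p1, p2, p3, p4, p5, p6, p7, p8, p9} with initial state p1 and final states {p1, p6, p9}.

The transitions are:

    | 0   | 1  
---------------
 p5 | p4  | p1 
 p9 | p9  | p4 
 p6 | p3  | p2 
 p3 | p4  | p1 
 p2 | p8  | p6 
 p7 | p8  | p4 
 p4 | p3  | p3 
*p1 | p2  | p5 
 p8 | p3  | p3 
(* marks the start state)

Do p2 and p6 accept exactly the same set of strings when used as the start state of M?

First remove the unreachable states {p7,p9}; 7 states remain.
Start with accepting vs non-accepting: {p1,p6} | {p2,p3,p4,p5,p8}.
Refine {p2,p3,p4,p5,p8} on symbol 1: members go to different blocks, giving {p2,p3,p5} and {p4,p8}.
The partition is now stable with 3 blocks: {p1,p6} | {p2,p3,p5} | {p4,p8}.
p2 and p6 end up in different blocks, so they are distinguishable. For instance, the string 'ε' is accepted from only p6.

No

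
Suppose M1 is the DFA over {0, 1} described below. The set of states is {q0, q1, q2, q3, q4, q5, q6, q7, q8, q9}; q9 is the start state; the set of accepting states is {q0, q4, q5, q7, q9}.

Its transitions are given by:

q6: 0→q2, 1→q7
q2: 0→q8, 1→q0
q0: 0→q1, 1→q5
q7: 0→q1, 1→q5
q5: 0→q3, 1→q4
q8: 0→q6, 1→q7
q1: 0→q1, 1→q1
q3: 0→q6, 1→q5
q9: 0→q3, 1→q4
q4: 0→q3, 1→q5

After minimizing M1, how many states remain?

Initial partition by acceptance: {q0,q4,q5,q7,q9} | {q1,q2,q3,q6,q8}.
Refine {q1,q2,q3,q6,q8} on symbol 1: members go to different blocks, giving {q2,q3,q6,q8} and {q1}.
Refine {q0,q4,q5,q7,q9} on symbol 0: members go to different blocks, giving {q4,q5,q9} and {q0,q7}.
Split {q2,q3,q6,q8} by δ(·,1) → {q2,q6,q8} and {q3}.
Stable partition: {q4,q5,q9} | {q2,q6,q8} | {q1} | {q0,q7} | {q3} — 5 equivalence classes.

5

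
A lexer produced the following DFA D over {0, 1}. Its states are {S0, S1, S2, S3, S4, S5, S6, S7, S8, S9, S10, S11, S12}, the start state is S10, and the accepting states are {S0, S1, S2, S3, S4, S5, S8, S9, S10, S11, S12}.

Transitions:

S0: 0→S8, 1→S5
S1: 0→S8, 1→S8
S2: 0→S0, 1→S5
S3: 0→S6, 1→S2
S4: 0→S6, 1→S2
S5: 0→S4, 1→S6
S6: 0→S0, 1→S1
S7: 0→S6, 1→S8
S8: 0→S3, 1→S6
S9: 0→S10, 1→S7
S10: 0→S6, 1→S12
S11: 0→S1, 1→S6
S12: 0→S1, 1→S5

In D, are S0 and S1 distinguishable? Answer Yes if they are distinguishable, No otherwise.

No

States {S7,S9,S11} cannot be reached from the start state, so discard them.
Initial partition by acceptance: {S0,S1,S2,S3,S4,S5,S8,S10,S12} | {S6}.
Refine {S0,S1,S2,S3,S4,S5,S8,S10,S12} on symbol 0: members go to different blocks, giving {S0,S1,S2,S5,S8,S12} and {S3,S4,S10}.
On input 0, block {S0,S1,S2,S5,S8,S12} splits into {S0,S1,S2,S12} and {S5,S8}.
Split {S0,S1,S2,S12} by δ(·,0) → {S0,S1} and {S2,S12}.
Stable partition: {S0,S1} | {S6} | {S3,S4,S10} | {S5,S8} | {S2,S12} — 5 equivalence classes.
S0 and S1 lie in the same block of the stable partition, so they are equivalent — no string distinguishes them.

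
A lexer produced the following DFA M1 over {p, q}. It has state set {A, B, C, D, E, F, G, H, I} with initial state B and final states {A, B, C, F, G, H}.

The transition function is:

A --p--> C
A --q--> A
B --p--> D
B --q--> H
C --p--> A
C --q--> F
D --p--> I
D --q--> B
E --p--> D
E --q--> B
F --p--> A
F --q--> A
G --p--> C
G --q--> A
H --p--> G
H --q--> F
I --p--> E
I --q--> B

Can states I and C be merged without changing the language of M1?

No

P0 = {A,B,C,F,G,H} | {D,E,I}.
Refine {A,B,C,F,G,H} on symbol p: members go to different blocks, giving {A,C,F,G,H} and {B}.
No further refinement is possible. Final partition (3 blocks): {A,C,F,G,H} | {D,E,I} | {B}.
I and C end up in different blocks, so they are distinguishable. For instance, the string 'ε' is accepted from only C.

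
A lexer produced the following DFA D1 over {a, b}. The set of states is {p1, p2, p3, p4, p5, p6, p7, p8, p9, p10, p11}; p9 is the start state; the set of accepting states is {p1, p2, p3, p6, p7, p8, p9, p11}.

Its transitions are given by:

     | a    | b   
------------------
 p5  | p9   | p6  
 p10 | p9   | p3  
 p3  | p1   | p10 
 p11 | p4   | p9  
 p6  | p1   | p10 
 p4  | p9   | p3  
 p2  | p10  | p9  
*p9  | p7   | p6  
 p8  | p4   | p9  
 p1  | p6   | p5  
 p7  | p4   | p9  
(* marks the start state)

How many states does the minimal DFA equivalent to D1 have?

First remove the unreachable states {p2,p8,p11}; 8 states remain.
P0 = {p1,p3,p6,p7,p9} | {p4,p5,p10}.
Split {p1,p3,p6,p7,p9} by δ(·,a) → {p1,p3,p6,p9} and {p7}.
Refine {p1,p3,p6,p9} on symbol a: members go to different blocks, giving {p1,p3,p6} and {p9}.
The partition is now stable with 4 blocks: {p1,p3,p6} | {p4,p5,p10} | {p7} | {p9}.

4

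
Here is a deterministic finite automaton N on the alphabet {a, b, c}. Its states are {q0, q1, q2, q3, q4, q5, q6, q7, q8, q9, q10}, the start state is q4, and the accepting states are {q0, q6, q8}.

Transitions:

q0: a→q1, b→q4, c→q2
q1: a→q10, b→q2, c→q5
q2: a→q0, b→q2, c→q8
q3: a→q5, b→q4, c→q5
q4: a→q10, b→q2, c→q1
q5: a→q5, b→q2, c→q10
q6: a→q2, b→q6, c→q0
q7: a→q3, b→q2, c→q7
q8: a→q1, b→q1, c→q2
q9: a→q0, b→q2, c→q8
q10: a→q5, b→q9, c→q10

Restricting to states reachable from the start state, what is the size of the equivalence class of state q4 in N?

First remove the unreachable states {q3,q6,q7}; 8 states remain.
P0 = {q0,q8} | {q1,q2,q4,q5,q9,q10}.
On input a, block {q1,q2,q4,q5,q9,q10} splits into {q1,q4,q5,q10} and {q2,q9}.
No further refinement is possible. Final partition (3 blocks): {q0,q8} | {q1,q4,q5,q10} | {q2,q9}.
The equivalence class containing q4 is {q1,q4,q5,q10}, of size 4.

4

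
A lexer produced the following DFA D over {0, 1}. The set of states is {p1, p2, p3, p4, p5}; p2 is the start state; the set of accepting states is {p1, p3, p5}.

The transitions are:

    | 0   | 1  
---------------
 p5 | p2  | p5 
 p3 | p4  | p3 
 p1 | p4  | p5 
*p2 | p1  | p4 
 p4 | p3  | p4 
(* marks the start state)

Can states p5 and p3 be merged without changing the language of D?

Yes

P0 = {p1,p3,p5} | {p2,p4}.
Stable partition: {p1,p3,p5} | {p2,p4} — 2 equivalence classes.
p5 and p3 lie in the same block of the stable partition, so they are equivalent — no string distinguishes them.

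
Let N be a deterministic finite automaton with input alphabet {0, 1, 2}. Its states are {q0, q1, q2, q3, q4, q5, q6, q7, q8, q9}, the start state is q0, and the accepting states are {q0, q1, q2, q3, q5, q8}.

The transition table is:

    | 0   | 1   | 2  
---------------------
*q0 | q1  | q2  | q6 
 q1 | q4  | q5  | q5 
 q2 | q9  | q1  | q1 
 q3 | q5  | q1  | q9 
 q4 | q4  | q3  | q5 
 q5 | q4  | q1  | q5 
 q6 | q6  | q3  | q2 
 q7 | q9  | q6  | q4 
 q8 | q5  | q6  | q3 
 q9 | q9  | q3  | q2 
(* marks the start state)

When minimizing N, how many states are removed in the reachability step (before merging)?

2

Starting at q0 and following transitions, the reachable set is {q0, q1, q2, q3, q4, q5, q6, q9}. That leaves q7, q8 unreachable — 2 in total.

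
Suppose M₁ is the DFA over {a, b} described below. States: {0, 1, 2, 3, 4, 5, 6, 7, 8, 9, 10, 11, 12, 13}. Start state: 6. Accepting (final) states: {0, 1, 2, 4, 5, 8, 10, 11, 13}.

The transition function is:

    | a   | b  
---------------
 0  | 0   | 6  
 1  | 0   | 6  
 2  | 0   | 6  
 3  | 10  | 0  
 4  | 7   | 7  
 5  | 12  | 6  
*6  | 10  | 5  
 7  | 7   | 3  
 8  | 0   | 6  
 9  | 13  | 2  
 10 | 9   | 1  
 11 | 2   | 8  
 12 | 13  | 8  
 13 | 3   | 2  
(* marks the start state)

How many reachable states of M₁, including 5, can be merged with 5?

1

Reachable states from the start: {0,1,2,3,5,6,8,9,10,12,13}. Unreachable: {4,7,11} — drop them.
Initial partition by acceptance: {0,1,2,5,8,10,13} | {3,6,9,12}.
Split {0,1,2,5,8,10,13} by δ(·,a) → {0,1,2,8} and {5,10,13}.
Refine {3,6,9,12} on symbol b: members go to different blocks, giving {3,9,12} and {6}.
On input b, block {5,10,13} splits into {10,13} and {5}.
The partition is now stable with 5 blocks: {0,1,2,8} | {3,9,12} | {10,13} | {6} | {5}.
State 5 belongs to the block {5}, which has 1 states.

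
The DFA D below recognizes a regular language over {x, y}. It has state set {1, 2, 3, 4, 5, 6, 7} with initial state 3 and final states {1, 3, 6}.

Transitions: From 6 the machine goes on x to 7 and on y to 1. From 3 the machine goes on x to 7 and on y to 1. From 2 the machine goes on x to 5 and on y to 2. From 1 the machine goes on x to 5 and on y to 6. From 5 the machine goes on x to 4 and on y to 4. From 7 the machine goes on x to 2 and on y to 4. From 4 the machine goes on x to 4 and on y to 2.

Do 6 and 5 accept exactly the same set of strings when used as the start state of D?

P0 = {1,3,6} | {2,4,5,7}.
No further refinement is possible. Final partition (2 blocks): {1,3,6} | {2,4,5,7}.
6 and 5 end up in different blocks, so they are distinguishable. For instance, the string 'ε' is accepted from only 6.

No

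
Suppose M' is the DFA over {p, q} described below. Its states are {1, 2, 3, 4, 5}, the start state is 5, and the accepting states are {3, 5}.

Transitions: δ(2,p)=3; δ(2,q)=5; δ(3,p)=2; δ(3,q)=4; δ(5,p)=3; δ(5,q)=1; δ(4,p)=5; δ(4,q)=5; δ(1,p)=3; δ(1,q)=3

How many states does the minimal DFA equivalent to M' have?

5

Initial partition by acceptance: {3,5} | {1,2,4}.
On input p, block {3,5} splits into {3} and {5}.
Refine {1,2,4} on symbol p: members go to different blocks, giving {1,2} and {4}.
On input q, block {1,2} splits into {1} and {2}.
The partition is now stable with 5 blocks: {3} | {1} | {5} | {4} | {2}.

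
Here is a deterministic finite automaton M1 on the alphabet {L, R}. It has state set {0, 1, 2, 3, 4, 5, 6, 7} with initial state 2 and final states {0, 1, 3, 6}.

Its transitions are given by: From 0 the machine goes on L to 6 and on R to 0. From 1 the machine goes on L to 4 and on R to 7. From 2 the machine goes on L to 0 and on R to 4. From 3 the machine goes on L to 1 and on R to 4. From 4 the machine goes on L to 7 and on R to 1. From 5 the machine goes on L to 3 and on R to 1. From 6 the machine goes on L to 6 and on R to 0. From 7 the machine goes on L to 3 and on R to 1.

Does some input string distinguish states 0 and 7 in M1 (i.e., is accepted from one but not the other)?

States {5} cannot be reached from the start state, so discard them.
Initial partition by acceptance: {0,1,3,6} | {2,4,7}.
On input L, block {0,1,3,6} splits into {0,3,6} and {1}.
Refine {0,3,6} on symbol L: members go to different blocks, giving {0,6} and {3}.
On input L, block {2,4,7} splits into {2} and {4} and {7}.
Stable partition: {0,6} | {2} | {1} | {3} | {4} | {7} — 6 equivalence classes.
0 and 7 end up in different blocks, so they are distinguishable. For instance, the string 'ε' is accepted from only 0.

Yes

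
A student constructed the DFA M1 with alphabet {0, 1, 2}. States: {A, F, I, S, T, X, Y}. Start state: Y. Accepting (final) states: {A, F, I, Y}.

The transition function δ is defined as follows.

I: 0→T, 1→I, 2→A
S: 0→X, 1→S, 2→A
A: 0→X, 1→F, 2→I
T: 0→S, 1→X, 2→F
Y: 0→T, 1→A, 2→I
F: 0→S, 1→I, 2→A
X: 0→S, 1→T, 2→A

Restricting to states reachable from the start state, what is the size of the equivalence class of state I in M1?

4

Start with accepting vs non-accepting: {A,F,I,Y} | {S,T,X}.
No further refinement is possible. Final partition (2 blocks): {A,F,I,Y} | {S,T,X}.
The equivalence class containing I is {A,F,I,Y}, of size 4.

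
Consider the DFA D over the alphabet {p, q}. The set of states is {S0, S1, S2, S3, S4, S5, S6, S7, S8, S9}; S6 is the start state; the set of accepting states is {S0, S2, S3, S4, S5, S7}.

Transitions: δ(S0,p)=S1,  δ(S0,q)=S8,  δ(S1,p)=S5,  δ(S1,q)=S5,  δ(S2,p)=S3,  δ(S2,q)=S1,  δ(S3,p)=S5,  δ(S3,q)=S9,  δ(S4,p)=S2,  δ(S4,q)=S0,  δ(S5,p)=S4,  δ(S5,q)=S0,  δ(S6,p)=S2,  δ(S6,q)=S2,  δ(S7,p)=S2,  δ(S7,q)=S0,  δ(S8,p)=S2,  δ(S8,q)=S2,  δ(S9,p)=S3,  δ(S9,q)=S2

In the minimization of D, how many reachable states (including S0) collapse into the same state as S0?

1

Reachable states from the start: {S0,S1,S2,S3,S4,S5,S6,S8,S9}. Unreachable: {S7} — drop them.
Initial partition by acceptance: {S0,S2,S3,S4,S5} | {S1,S6,S8,S9}.
On input p, block {S0,S2,S3,S4,S5} splits into {S2,S3,S4,S5} and {S0}.
Refine {S2,S3,S4,S5} on symbol q: members go to different blocks, giving {S2,S3} and {S4,S5}.
Refine {S2,S3} on symbol p: members go to different blocks, giving {S2} and {S3}.
Refine {S1,S6,S8,S9} on symbol p: members go to different blocks, giving {S6,S8} and {S1} and {S9}.
On input p, block {S4,S5} splits into {S4} and {S5}.
The partition is now stable with 8 blocks: {S2} | {S6,S8} | {S0} | {S4} | {S3} | {S1} | {S9} | {S5}.
The equivalence class containing S0 is {S0}, of size 1.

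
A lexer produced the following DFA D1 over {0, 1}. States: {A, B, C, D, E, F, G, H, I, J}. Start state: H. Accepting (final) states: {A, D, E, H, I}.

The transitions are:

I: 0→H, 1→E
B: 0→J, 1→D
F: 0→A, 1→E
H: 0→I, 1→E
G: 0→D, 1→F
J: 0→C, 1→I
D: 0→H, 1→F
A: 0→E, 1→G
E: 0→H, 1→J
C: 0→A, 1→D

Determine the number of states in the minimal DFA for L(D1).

8

Reachable states from the start: {A,C,D,E,F,G,H,I,J}. Unreachable: {B} — drop them.
Initial partition by acceptance: {A,D,E,H,I} | {C,F,G,J}.
Split {A,D,E,H,I} by δ(·,1) → {A,D,E} and {H,I}.
On input 0, block {A,D,E} splits into {D,E} and {A}.
Refine {C,F,G,J} on symbol 0: members go to different blocks, giving {C,F} and {G} and {J}.
On input 1, block {D,E} splits into {D} and {E}.
On input 1, block {C,F} splits into {C} and {F}.
Stable partition: {D} | {C} | {H,I} | {A} | {G} | {J} | {E} | {F} — 8 equivalence classes.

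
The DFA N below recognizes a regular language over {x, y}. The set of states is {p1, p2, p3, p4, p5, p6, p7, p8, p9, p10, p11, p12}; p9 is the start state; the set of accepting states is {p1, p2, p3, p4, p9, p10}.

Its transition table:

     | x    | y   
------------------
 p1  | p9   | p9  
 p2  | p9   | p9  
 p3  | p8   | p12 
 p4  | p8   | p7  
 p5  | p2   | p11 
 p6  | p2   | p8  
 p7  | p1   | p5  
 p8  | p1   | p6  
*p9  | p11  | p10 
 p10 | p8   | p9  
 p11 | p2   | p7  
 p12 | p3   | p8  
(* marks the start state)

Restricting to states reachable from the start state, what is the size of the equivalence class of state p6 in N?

First remove the unreachable states {p3,p4,p12}; 9 states remain.
Start with accepting vs non-accepting: {p1,p2,p9,p10} | {p5,p6,p7,p8,p11}.
Split {p1,p2,p9,p10} by δ(·,x) → {p1,p2} and {p9,p10}.
No further refinement is possible. Final partition (3 blocks): {p1,p2} | {p5,p6,p7,p8,p11} | {p9,p10}.
State p6 belongs to the block {p5,p6,p7,p8,p11}, which has 5 states.

5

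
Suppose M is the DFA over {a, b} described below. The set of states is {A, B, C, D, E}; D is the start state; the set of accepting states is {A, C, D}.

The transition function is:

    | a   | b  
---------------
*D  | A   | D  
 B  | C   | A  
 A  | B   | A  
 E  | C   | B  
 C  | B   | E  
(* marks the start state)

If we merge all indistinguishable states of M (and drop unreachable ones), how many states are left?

Every state is reachable, so we keep all 5.
Start with accepting vs non-accepting: {A,C,D} | {B,E}.
Split {A,C,D} by δ(·,a) → {A,C} and {D}.
Refine {A,C} on symbol b: members go to different blocks, giving {A} and {C}.
Split {B,E} by δ(·,b) → {B} and {E}.
The partition is now stable with 5 blocks: {A} | {B} | {D} | {C} | {E}.

5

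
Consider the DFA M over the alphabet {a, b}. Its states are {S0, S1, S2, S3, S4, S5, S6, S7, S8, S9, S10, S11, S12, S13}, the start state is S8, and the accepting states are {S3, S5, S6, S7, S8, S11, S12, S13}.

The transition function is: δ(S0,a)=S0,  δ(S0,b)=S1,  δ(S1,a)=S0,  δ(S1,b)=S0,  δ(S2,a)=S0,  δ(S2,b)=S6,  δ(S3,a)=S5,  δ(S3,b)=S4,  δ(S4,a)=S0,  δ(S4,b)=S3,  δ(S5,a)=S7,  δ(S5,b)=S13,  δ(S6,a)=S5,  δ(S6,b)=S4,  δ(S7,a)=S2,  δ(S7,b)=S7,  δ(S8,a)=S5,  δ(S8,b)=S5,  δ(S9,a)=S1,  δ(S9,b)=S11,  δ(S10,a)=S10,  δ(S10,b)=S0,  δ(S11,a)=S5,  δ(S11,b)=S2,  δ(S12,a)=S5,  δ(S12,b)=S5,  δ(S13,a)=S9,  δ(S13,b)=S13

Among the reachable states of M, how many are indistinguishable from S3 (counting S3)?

Reachable states from the start: {S0,S1,S2,S3,S4,S5,S6,S7,S8,S9,S11,S13}. Unreachable: {S10,S12} — drop them.
Start with accepting vs non-accepting: {S3,S5,S6,S7,S8,S11,S13} | {S0,S1,S2,S4,S9}.
Split {S3,S5,S6,S7,S8,S11,S13} by δ(·,a) → {S3,S5,S6,S8,S11} and {S7,S13}.
Split {S3,S5,S6,S8,S11} by δ(·,a) → {S3,S6,S8,S11} and {S5}.
Split {S3,S6,S8,S11} by δ(·,b) → {S3,S6,S11} and {S8}.
On input b, block {S0,S1,S2,S4,S9} splits into {S2,S4,S9} and {S0,S1}.
Stable partition: {S3,S6,S11} | {S2,S4,S9} | {S7,S13} | {S5} | {S8} | {S0,S1} — 6 equivalence classes.
The equivalence class containing S3 is {S3,S6,S11}, of size 3.

3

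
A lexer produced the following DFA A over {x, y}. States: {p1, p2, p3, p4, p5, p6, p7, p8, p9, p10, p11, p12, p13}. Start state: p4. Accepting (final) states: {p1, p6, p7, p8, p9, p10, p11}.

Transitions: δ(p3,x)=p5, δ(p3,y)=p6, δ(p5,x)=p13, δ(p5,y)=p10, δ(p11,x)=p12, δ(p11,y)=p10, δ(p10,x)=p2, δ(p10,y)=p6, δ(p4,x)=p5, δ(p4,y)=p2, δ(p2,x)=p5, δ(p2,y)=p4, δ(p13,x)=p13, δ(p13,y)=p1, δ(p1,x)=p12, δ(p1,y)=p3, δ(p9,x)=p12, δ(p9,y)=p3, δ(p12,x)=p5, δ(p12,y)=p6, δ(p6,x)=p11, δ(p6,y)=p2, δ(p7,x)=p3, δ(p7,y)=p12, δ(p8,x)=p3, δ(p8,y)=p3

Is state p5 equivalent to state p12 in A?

No

Reachable states from the start: {p1,p2,p3,p4,p5,p6,p10,p11,p12,p13}. Unreachable: {p7,p8,p9} — drop them.
P0 = {p1,p6,p10,p11} | {p2,p3,p4,p5,p12,p13}.
On input x, block {p1,p6,p10,p11} splits into {p1,p10,p11} and {p6}.
On input y, block {p1,p10,p11} splits into {p1} and {p10} and {p11}.
Split {p2,p3,p4,p5,p12,p13} by δ(·,y) → {p2,p4} and {p3,p12} and {p5} and {p13}.
No further refinement is possible. Final partition (8 blocks): {p1} | {p2,p4} | {p6} | {p10} | {p11} | {p3,p12} | {p5} | {p13}.
p5 and p12 end up in different blocks, so they are distinguishable. For instance, the string 'yx' is accepted from only p12.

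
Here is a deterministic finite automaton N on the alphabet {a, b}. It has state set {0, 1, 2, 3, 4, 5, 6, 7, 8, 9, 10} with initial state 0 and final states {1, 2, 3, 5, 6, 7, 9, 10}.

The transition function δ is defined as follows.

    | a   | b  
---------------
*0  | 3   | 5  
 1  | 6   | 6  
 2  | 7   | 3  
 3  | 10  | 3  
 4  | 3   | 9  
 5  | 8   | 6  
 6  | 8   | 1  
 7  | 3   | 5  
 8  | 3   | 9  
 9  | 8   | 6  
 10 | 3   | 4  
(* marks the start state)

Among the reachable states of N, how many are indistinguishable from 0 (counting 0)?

3

States {2,7} cannot be reached from the start state, so discard them.
Initial partition by acceptance: {1,3,5,6,9,10} | {0,4,8}.
Refine {1,3,5,6,9,10} on symbol a: members go to different blocks, giving {1,3,10} and {5,6,9}.
Split {1,3,10} by δ(·,a) → {3,10} and {1}.
Split {3,10} by δ(·,b) → {3} and {10}.
Split {5,6,9} by δ(·,b) → {5,9} and {6}.
Stable partition: {3} | {0,4,8} | {5,9} | {1} | {10} | {6} — 6 equivalence classes.
State 0 belongs to the block {0,4,8}, which has 3 states.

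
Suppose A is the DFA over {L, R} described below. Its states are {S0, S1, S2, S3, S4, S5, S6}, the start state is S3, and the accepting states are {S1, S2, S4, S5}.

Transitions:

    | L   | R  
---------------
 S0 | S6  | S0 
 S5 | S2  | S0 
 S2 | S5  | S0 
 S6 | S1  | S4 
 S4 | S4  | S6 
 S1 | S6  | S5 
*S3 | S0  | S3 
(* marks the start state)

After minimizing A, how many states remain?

6

Every state is reachable, so we keep all 7.
Start with accepting vs non-accepting: {S1,S2,S4,S5} | {S0,S3,S6}.
Split {S1,S2,S4,S5} by δ(·,L) → {S2,S4,S5} and {S1}.
Split {S0,S3,S6} by δ(·,L) → {S0,S3} and {S6}.
On input R, block {S2,S4,S5} splits into {S2,S5} and {S4}.
Split {S0,S3} by δ(·,L) → {S0} and {S3}.
No further refinement is possible. Final partition (6 blocks): {S2,S5} | {S0} | {S1} | {S6} | {S4} | {S3}.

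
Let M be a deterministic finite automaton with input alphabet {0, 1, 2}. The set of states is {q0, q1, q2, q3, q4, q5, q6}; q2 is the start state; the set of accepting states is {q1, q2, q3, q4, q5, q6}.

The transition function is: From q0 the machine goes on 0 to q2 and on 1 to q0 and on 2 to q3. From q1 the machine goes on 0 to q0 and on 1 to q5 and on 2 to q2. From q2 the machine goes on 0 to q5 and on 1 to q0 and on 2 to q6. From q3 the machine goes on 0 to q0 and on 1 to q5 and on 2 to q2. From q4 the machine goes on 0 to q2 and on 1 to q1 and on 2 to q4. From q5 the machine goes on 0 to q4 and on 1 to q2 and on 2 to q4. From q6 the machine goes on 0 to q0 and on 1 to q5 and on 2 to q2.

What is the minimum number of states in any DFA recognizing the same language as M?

5

Every state is reachable, so we keep all 7.
Start with accepting vs non-accepting: {q1,q2,q3,q4,q5,q6} | {q0}.
Split {q1,q2,q3,q4,q5,q6} by δ(·,0) → {q1,q3,q6} and {q2,q4,q5}.
On input 1, block {q2,q4,q5} splits into {q2} and {q4} and {q5}.
No further refinement is possible. Final partition (5 blocks): {q1,q3,q6} | {q0} | {q2} | {q4} | {q5}.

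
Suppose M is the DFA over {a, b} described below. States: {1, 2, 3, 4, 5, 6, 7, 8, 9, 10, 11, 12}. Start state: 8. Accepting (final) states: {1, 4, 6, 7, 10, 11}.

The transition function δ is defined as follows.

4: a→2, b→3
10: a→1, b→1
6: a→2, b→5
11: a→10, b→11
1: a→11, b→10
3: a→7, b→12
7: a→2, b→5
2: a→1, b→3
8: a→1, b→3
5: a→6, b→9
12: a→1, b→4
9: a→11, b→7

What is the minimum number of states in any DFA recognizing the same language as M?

5

All states are reachable from the start state.
P0 = {1,4,6,7,10,11} | {2,3,5,8,9,12}.
On input a, block {1,4,6,7,10,11} splits into {1,10,11} and {4,6,7}.
Split {2,3,5,8,9,12} by δ(·,a) → {2,8,9,12} and {3,5}.
On input b, block {2,8,9,12} splits into {2,8} and {9,12}.
The partition is now stable with 5 blocks: {1,10,11} | {2,8} | {4,6,7} | {3,5} | {9,12}.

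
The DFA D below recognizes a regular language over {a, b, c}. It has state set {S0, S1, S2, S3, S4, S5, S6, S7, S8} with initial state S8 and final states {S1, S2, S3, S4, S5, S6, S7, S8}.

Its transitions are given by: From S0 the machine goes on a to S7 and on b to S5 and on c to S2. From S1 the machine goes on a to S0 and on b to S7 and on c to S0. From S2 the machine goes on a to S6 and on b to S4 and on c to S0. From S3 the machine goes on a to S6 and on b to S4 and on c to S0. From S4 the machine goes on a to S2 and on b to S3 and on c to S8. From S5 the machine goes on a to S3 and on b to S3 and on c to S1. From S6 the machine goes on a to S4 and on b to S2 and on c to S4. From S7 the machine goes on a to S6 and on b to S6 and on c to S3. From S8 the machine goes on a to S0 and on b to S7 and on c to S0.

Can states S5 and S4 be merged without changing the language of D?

Every state is reachable, so we keep all 9.
Start with accepting vs non-accepting: {S1,S2,S3,S4,S5,S6,S7,S8} | {S0}.
Refine {S1,S2,S3,S4,S5,S6,S7,S8} on symbol a: members go to different blocks, giving {S2,S3,S4,S5,S6,S7} and {S1,S8}.
On input c, block {S2,S3,S4,S5,S6,S7} splits into {S2,S3} and {S4,S5} and {S6,S7}.
On input a, block {S6,S7} splits into {S6} and {S7}.
The partition is now stable with 6 blocks: {S2,S3} | {S0} | {S1,S8} | {S4,S5} | {S6} | {S7}.
S5 and S4 lie in the same block of the stable partition, so they are equivalent — no string distinguishes them.

Yes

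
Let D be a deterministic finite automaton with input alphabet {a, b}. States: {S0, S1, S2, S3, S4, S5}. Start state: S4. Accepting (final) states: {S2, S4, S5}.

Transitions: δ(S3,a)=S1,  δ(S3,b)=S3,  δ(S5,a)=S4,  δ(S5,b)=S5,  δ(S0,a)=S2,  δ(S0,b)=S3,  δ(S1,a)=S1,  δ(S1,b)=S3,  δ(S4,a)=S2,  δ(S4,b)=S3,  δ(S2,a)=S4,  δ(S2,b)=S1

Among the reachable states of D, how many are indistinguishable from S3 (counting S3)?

First remove the unreachable states {S0,S5}; 4 states remain.
Initial partition by acceptance: {S2,S4} | {S1,S3}.
Stable partition: {S2,S4} | {S1,S3} — 2 equivalence classes.
State S3 belongs to the block {S1,S3}, which has 2 states.

2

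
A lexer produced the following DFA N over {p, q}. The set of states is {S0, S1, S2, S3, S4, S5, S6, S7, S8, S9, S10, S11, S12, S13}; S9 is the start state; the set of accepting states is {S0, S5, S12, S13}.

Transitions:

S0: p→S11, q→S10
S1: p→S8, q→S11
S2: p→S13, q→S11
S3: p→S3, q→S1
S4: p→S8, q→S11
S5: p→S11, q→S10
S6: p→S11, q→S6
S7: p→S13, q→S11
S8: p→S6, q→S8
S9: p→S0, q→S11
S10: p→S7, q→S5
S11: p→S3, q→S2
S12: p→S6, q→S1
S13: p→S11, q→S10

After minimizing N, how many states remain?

First remove the unreachable states {S4,S12}; 12 states remain.
P0 = {S0,S5,S13} | {S1,S2,S3,S6,S7,S8,S9,S10,S11}.
Refine {S1,S2,S3,S6,S7,S8,S9,S10,S11} on symbol p: members go to different blocks, giving {S1,S3,S6,S8,S10,S11} and {S2,S7,S9}.
Refine {S1,S3,S6,S8,S10,S11} on symbol p: members go to different blocks, giving {S1,S3,S6,S8,S11} and {S10}.
On input q, block {S1,S3,S6,S8,S11} splits into {S1,S3,S6,S8} and {S11}.
On input p, block {S1,S3,S6,S8} splits into {S1,S3,S8} and {S6}.
On input p, block {S1,S3,S8} splits into {S1,S3} and {S8}.
Split {S1,S3} by δ(·,p) → {S1} and {S3}.
Stable partition: {S0,S5,S13} | {S1} | {S2,S7,S9} | {S10} | {S11} | {S6} | {S8} | {S3} — 8 equivalence classes.

8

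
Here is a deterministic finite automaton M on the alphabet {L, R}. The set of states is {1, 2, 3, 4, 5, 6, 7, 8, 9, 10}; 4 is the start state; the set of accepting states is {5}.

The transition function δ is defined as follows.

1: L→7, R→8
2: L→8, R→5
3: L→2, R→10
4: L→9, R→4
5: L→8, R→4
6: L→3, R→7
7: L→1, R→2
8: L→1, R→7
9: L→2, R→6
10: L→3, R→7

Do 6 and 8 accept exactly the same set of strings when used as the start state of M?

No

P0 = {5} | {1,2,3,4,6,7,8,9,10}.
On input R, block {1,2,3,4,6,7,8,9,10} splits into {1,3,4,6,7,8,9,10} and {2}.
On input L, block {1,3,4,6,7,8,9,10} splits into {1,4,6,7,8,10} and {3,9}.
Split {1,4,6,7,8,10} by δ(·,L) → {1,7,8} and {4,6,10}.
On input R, block {1,7,8} splits into {1,8} and {7}.
On input L, block {1,8} splits into {1} and {8}.
On input R, block {4,6,10} splits into {6,10} and {4}.
The partition is now stable with 8 blocks: {5} | {1} | {2} | {3,9} | {6,10} | {7} | {8} | {4}.
6 and 8 end up in different blocks, so they are distinguishable. For instance, the string 'LLR' is accepted from only 6.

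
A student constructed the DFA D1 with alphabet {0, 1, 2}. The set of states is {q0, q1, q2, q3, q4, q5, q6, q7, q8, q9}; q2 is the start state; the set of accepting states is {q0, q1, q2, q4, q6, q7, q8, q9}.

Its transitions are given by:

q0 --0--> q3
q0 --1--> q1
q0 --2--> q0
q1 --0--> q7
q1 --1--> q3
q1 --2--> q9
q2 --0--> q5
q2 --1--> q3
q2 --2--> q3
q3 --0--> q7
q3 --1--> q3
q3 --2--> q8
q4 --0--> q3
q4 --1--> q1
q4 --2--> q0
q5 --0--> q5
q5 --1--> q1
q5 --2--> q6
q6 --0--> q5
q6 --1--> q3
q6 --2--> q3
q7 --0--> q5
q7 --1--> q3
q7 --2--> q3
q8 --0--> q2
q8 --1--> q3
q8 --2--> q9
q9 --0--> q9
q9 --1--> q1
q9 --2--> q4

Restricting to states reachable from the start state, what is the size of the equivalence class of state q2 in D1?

3

Every state is reachable, so we keep all 10.
P0 = {q0,q1,q2,q4,q6,q7,q8,q9} | {q3,q5}.
On input 0, block {q0,q1,q2,q4,q6,q7,q8,q9} splits into {q0,q2,q4,q6,q7} and {q1,q8,q9}.
Split {q0,q2,q4,q6,q7} by δ(·,1) → {q2,q6,q7} and {q0,q4}.
On input 0, block {q3,q5} splits into {q3} and {q5}.
Refine {q1,q8,q9} on symbol 0: members go to different blocks, giving {q1,q8} and {q9}.
No further refinement is possible. Final partition (6 blocks): {q2,q6,q7} | {q3} | {q1,q8} | {q0,q4} | {q5} | {q9}.
The equivalence class containing q2 is {q2,q6,q7}, of size 3.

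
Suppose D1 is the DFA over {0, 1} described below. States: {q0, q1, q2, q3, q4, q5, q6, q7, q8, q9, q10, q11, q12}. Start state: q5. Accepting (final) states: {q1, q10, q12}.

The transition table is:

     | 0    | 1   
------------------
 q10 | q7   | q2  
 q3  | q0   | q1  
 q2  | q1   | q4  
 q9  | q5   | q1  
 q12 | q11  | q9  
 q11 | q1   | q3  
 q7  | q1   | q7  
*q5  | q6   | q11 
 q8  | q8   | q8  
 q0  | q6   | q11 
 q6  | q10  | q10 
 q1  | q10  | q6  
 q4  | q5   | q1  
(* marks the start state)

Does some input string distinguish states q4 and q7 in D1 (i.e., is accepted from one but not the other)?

Reachable states from the start: {q0,q1,q2,q3,q4,q5,q6,q7,q10,q11}. Unreachable: {q8,q9,q12} — drop them.
P0 = {q1,q10} | {q0,q2,q3,q4,q5,q6,q7,q11}.
Refine {q1,q10} on symbol 0: members go to different blocks, giving {q1} and {q10}.
Split {q0,q2,q3,q4,q5,q6,q7,q11} by δ(·,0) → {q0,q3,q4,q5} and {q2,q7,q11} and {q6}.
Refine {q0,q3,q4,q5} on symbol 0: members go to different blocks, giving {q0,q5} and {q3,q4}.
Refine {q2,q7,q11} on symbol 1: members go to different blocks, giving {q2,q11} and {q7}.
Stable partition: {q1} | {q0,q5} | {q10} | {q2,q11} | {q6} | {q3,q4} | {q7} — 7 equivalence classes.
q4 and q7 end up in different blocks, so they are distinguishable. For instance, the string '0' is accepted from only q7.

Yes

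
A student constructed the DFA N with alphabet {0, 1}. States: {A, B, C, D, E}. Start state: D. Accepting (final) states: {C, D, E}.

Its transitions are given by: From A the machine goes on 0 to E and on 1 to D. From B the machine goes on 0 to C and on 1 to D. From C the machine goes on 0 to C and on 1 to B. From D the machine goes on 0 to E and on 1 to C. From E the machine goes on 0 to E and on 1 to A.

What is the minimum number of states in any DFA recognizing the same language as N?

All states are reachable from the start state.
P0 = {C,D,E} | {A,B}.
Refine {C,D,E} on symbol 1: members go to different blocks, giving {C,E} and {D}.
Stable partition: {C,E} | {A,B} | {D} — 3 equivalence classes.

3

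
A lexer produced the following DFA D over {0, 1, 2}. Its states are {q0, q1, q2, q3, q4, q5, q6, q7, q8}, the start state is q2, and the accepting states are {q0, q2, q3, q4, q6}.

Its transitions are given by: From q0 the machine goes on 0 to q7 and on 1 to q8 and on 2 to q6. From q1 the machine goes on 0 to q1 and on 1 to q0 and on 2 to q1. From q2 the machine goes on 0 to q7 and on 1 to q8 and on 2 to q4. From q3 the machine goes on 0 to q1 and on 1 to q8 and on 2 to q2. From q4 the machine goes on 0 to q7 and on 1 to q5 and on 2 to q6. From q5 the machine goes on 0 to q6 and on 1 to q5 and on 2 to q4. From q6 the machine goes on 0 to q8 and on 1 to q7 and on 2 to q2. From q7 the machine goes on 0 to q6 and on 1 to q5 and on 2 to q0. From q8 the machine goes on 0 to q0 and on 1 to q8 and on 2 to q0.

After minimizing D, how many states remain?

2

Reachable states from the start: {q0,q2,q4,q5,q6,q7,q8}. Unreachable: {q1,q3} — drop them.
Start with accepting vs non-accepting: {q0,q2,q4,q6} | {q5,q7,q8}.
The partition is now stable with 2 blocks: {q0,q2,q4,q6} | {q5,q7,q8}.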